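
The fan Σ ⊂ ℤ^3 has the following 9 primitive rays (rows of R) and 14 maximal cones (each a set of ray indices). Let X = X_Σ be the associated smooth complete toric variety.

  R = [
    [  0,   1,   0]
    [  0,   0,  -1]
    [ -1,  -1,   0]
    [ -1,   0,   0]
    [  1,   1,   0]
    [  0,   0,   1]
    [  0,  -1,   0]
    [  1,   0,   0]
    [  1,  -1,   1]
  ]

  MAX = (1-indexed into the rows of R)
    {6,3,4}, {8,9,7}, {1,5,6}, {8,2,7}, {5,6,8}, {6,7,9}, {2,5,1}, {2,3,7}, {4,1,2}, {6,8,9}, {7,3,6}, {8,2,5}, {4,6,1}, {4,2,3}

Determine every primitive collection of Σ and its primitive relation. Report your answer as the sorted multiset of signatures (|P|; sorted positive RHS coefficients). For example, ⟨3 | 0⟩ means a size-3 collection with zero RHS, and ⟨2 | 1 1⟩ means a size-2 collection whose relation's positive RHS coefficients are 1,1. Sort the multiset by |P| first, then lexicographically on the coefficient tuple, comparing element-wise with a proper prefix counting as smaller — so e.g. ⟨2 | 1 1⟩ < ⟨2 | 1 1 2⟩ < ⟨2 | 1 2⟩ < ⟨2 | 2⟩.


16 collections generate NE(X_Σ); each relation:

  • {1,7}:  v_{1} + v_{7} = 0 — sig = ⟨2 | 0⟩
  • {2,6}:  v_{2} + v_{6} = 0 — sig = ⟨2 | 0⟩
  • {3,5}:  v_{3} + v_{5} = 0 — sig = ⟨2 | 0⟩
  • {4,8}:  v_{4} + v_{8} = 0 — sig = ⟨2 | 0⟩
  • {1,3}:  v_{1} + v_{3} = v_{4} — sig = ⟨2 | 1⟩
  • {1,8}:  v_{1} + v_{8} = v_{5} — sig = ⟨2 | 1⟩
  • {3,8}:  v_{3} + v_{8} = v_{7} — sig = ⟨2 | 1⟩
  • {4,5}:  v_{4} + v_{5} = v_{1} — sig = ⟨2 | 1⟩
  • {4,7}:  v_{4} + v_{7} = v_{3} — sig = ⟨2 | 1⟩
  • {5,7}:  v_{5} + v_{7} = v_{8} — sig = ⟨2 | 1⟩
  • {1,9}:  v_{1} + v_{9} = v_{6} + v_{8} — sig = ⟨2 | 1 1⟩
  • {2,9}:  v_{2} + v_{9} = v_{7} + v_{8} — sig = ⟨2 | 1 1⟩
  • {4,9}:  v_{4} + v_{9} = v_{6} + v_{7} — sig = ⟨2 | 1 1⟩
  • {3,9}:  v_{3} + v_{9} = v_{6} + 2·v_{7} — sig = ⟨2 | 1 2⟩
  • {5,9}:  v_{5} + v_{9} = v_{6} + 2·v_{8} — sig = ⟨2 | 1 2⟩
  • {6,7,8}:  v_{6} + v_{7} + v_{8} = v_{9} — sig = ⟨3 | 1⟩

Sorted signature multiset PRS(X):
[⟨2 | 0⟩, ⟨2 | 0⟩, ⟨2 | 0⟩, ⟨2 | 0⟩, ⟨2 | 1⟩, ⟨2 | 1⟩, ⟨2 | 1⟩, ⟨2 | 1⟩, ⟨2 | 1⟩, ⟨2 | 1⟩, ⟨2 | 1 1⟩, ⟨2 | 1 1⟩, ⟨2 | 1 1⟩, ⟨2 | 1 2⟩, ⟨2 | 1 2⟩, ⟨3 | 1⟩]


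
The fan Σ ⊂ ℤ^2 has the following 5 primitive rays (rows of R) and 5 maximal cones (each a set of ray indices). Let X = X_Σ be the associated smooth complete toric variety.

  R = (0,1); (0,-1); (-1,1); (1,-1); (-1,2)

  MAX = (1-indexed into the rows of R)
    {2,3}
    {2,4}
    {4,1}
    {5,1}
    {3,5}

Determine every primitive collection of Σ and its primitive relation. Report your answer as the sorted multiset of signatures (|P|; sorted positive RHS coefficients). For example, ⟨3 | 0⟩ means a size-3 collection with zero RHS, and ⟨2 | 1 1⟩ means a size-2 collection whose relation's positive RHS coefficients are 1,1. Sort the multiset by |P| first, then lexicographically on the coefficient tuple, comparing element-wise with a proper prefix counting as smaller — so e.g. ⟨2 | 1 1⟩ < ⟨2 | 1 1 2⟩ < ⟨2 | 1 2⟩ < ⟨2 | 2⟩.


Minimal non-faces — 5 found among 5 rays, 5 max cones:

  P = {1,2}:  v_{1} + v_{2} = 0  ⇒ sig = ⟨2 | 0⟩
  P = {3,4}:  v_{3} + v_{4} = 0  ⇒ sig = ⟨2 | 0⟩
  P = {1,3}:  v_{1} + v_{3} = v_{5}  ⇒ sig = ⟨2 | 1⟩
  P = {2,5}:  v_{2} + v_{5} = v_{3}  ⇒ sig = ⟨2 | 1⟩
  P = {4,5}:  v_{4} + v_{5} = v_{1}  ⇒ sig = ⟨2 | 1⟩

Sorted signature multiset PRS(X):
    ⟨2 | 0⟩
    ⟨2 | 0⟩
    ⟨2 | 1⟩
    ⟨2 | 1⟩
    ⟨2 | 1⟩


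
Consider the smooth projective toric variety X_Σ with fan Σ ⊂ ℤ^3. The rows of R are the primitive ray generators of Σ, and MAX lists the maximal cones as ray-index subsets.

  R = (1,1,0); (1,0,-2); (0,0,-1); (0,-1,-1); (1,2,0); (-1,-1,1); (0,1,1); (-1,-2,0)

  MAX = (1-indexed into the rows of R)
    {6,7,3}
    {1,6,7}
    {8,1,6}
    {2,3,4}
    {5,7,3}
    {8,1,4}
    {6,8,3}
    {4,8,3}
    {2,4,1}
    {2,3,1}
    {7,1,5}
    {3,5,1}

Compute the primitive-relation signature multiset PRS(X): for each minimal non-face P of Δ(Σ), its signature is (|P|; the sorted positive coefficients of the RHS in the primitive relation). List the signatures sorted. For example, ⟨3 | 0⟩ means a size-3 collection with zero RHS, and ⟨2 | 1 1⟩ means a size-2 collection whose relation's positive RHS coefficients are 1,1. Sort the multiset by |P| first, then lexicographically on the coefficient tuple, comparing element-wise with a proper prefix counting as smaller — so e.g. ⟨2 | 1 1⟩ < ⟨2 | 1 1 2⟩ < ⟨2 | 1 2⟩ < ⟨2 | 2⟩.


14 minimal non-faces of Δ(Σ) (on 8 rays):

  P = {4,7}:  v_{4} + v_{7} = 0  →  sig = ⟨2 | 0⟩
  P = {5,8}:  v_{5} + v_{8} = 0  →  sig = ⟨2 | 0⟩
  P = {2,6}:  v_{2} + v_{6} = v_{4}  →  sig = ⟨2 | 1⟩
  P = {4,6}:  v_{4} + v_{6} = v_{8}  →  sig = ⟨2 | 1⟩
  P = {5,6}:  v_{5} + v_{6} = v_{7}  →  sig = ⟨2 | 1⟩
  P = {7,8}:  v_{7} + v_{8} = v_{6}  →  sig = ⟨2 | 1⟩
  P = {2,7}:  v_{2} + v_{7} = v_{1} + v_{3}  →  sig = ⟨2 | 1 1⟩
  P = {4,5}:  v_{4} + v_{5} = v_{1} + v_{3}  →  sig = ⟨2 | 1 1⟩
  P = {2,8}:  v_{2} + v_{8} = 2·v_{4}  →  sig = ⟨2 | 2⟩
  P = {2,5}:  v_{2} + v_{5} = 2·v_{1} + 2·v_{3}  →  sig = ⟨2 | 2 2⟩
  P = {1,3,6}:  v_{1} + v_{3} + v_{6} = 0  →  sig = ⟨3 | 0⟩
  P = {1,3,4}:  v_{1} + v_{3} + v_{4} = v_{2}  →  sig = ⟨3 | 1⟩
  P = {1,3,7}:  v_{1} + v_{3} + v_{7} = v_{5}  →  sig = ⟨3 | 1⟩
  P = {1,3,8}:  v_{1} + v_{3} + v_{8} = v_{4}  →  sig = ⟨3 | 1⟩

Hence PRS(X_Σ) =
    ⟨2 | 0⟩
    ⟨2 | 0⟩
    ⟨2 | 1⟩
    ⟨2 | 1⟩
    ⟨2 | 1⟩
    ⟨2 | 1⟩
    ⟨2 | 1 1⟩
    ⟨2 | 1 1⟩
    ⟨2 | 2⟩
    ⟨2 | 2 2⟩
    ⟨3 | 0⟩
    ⟨3 | 1⟩
    ⟨3 | 1⟩
    ⟨3 | 1⟩


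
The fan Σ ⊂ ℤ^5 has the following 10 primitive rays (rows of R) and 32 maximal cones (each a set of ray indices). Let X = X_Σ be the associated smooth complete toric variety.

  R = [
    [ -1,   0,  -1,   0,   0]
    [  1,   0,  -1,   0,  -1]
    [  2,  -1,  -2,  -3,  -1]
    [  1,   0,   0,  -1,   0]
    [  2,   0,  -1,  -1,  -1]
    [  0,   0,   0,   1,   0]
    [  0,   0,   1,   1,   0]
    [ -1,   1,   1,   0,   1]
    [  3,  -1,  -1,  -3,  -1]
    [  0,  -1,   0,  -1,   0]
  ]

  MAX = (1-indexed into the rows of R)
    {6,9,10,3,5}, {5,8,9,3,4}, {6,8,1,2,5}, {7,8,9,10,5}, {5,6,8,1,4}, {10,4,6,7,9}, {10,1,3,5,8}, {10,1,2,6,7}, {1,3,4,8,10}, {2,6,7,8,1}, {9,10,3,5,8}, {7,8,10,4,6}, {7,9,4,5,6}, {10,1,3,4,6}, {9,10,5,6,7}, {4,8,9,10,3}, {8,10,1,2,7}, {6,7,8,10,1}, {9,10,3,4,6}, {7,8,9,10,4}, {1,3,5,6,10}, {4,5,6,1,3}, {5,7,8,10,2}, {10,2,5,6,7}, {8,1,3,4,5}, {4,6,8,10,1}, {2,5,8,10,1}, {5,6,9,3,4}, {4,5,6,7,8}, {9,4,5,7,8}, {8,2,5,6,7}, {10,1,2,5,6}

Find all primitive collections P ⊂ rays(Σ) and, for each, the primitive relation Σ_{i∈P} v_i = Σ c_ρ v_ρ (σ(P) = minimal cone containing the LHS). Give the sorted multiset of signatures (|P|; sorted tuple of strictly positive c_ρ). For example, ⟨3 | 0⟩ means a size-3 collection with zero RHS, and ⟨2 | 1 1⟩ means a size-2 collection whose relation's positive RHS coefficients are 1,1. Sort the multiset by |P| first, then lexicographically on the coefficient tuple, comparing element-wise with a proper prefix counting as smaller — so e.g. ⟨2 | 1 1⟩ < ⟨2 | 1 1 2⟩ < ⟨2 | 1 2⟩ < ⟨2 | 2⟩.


|primitive collections| = 12. Relations:

  {1,9}:  v_{1} + v_{9} = v_{3}  ⟹  sig = ⟨2 | 1⟩
  {2,4}:  v_{2} + v_{4} = v_{5}  ⟹  sig = ⟨2 | 1⟩
  {3,7}:  v_{3} + v_{7} = v_{5} + v_{10}  ⟹  sig = ⟨2 | 1 1⟩
  {2,3}:  v_{2} + v_{3} = v_{1} + 2·v_{5} + v_{10}  ⟹  sig = ⟨2 | 1 1 2⟩
  {2,9}:  v_{2} + v_{9} = 2·v_{5} + v_{10}  ⟹  sig = ⟨2 | 1 2⟩
  {1,4,7}:  v_{1} + v_{4} + v_{7} = 0  ⟹  sig = ⟨3 | 0⟩
  {1,5,7}:  v_{1} + v_{5} + v_{7} = v_{2}  ⟹  sig = ⟨3 | 1⟩
  {4,5,10}:  v_{4} + v_{5} + v_{10} = v_{9}  ⟹  sig = ⟨3 | 1⟩
  {3,6,8}:  v_{3} + v_{6} + v_{8} = v_{1} + 2·v_{4}  ⟹  sig = ⟨3 | 1 2⟩
  {6,8,9}:  v_{6} + v_{8} + v_{9} = 2·v_{4}  ⟹  sig = ⟨3 | 2⟩
  {2,6,8,10}:  v_{2} + v_{6} + v_{8} + v_{10} = 0  ⟹  sig = ⟨4 | 0⟩
  {5,6,8,10}:  v_{5} + v_{6} + v_{8} + v_{10} = v_{4}  ⟹  sig = ⟨4 | 1⟩

so the primitive-relation signature multiset is
{ ⟨2 | 1⟩ ×2,  ⟨2 | 1 1⟩,  ⟨2 | 1 1 2⟩,  ⟨2 | 1 2⟩,  ⟨3 | 0⟩,  ⟨3 | 1⟩ ×2,  ⟨3 | 1 2⟩,  ⟨3 | 2⟩,  ⟨4 | 0⟩,  ⟨4 | 1⟩ }


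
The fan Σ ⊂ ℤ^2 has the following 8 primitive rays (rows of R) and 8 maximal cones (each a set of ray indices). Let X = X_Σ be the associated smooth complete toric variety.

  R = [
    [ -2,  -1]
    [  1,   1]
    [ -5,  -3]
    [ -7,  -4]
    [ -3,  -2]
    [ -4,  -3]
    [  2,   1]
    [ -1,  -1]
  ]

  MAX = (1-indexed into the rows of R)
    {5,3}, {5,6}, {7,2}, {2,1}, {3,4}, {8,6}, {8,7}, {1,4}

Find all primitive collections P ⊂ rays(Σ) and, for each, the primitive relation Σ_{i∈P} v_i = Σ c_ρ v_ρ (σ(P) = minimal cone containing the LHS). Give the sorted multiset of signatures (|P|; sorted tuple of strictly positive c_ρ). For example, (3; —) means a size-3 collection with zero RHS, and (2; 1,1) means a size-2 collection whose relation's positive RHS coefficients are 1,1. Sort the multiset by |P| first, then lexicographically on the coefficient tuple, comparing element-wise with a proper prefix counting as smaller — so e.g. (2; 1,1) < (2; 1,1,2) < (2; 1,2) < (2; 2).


Σ has 20 primitive collections:

  P={1,7}:  v_{1} + v_{7} = 0  so sig = (2; —)
  P={2,8}:  v_{2} + v_{8} = 0  so sig = (2; —)
  P={1,3}:  v_{1} + v_{3} = v_{4}  so sig = (2; 1)
  P={1,5}:  v_{1} + v_{5} = v_{3}  so sig = (2; 1)
  P={1,8}:  v_{1} + v_{8} = v_{5}  so sig = (2; 1)
  P={2,5}:  v_{2} + v_{5} = v_{1}  so sig = (2; 1)
  P={2,6}:  v_{2} + v_{6} = v_{5}  so sig = (2; 1)
  P={3,7}:  v_{3} + v_{7} = v_{5}  so sig = (2; 1)
  P={4,7}:  v_{4} + v_{7} = v_{3}  so sig = (2; 1)
  P={5,7}:  v_{5} + v_{7} = v_{8}  so sig = (2; 1)
  P={5,8}:  v_{5} + v_{8} = v_{6}  so sig = (2; 1)
  P={4,8}:  v_{4} + v_{8} = v_{3} + v_{5}  so sig = (2; 1,1)
  P={4,6}:  v_{4} + v_{6} = v_{3} + 2·v_{5}  so sig = (2; 1,2)
  P={1,6}:  v_{1} + v_{6} = 2·v_{5}  so sig = (2; 2)
  P={2,3}:  v_{2} + v_{3} = 2·v_{1}  so sig = (2; 2)
  P={3,8}:  v_{3} + v_{8} = 2·v_{5}  so sig = (2; 2)
  P={4,5}:  v_{4} + v_{5} = 2·v_{3}  so sig = (2; 2)
  P={6,7}:  v_{6} + v_{7} = 2·v_{8}  so sig = (2; 2)
  P={2,4}:  v_{2} + v_{4} = 3·v_{1}  so sig = (2; 3)
  P={3,6}:  v_{3} + v_{6} = 3·v_{5}  so sig = (2; 3)

Sorted signature multiset PRS(X):
{ (2; —) ×2,  (2; 1) ×9,  (2; 1,1),  (2; 1,2),  (2; 2) ×5,  (2; 3) ×2 }


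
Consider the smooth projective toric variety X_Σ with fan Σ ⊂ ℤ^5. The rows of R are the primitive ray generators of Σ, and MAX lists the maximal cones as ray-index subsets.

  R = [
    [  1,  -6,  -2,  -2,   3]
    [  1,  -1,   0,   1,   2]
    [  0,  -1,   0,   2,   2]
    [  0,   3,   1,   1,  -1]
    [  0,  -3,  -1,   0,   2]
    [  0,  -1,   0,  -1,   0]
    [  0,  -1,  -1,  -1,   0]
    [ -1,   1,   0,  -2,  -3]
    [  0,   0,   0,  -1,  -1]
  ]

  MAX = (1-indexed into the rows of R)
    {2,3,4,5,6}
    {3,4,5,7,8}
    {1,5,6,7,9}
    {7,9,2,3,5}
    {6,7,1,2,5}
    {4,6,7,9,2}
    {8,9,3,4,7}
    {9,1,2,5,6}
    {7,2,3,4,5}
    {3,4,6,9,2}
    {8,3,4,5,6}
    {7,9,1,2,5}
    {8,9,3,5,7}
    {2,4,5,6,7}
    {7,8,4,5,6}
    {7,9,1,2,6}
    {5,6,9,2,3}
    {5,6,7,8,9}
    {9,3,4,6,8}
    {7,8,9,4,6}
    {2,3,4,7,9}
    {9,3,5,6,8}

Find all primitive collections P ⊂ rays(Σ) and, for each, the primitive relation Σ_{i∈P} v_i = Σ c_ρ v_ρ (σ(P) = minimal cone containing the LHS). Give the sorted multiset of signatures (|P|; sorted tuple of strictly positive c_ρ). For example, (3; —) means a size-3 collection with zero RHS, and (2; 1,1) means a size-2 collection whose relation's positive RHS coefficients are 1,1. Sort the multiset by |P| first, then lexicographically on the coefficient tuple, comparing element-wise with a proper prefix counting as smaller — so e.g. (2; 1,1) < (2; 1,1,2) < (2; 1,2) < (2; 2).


7 collections generate NE(X_Σ); each relation:

  P = {2,8}:  v_{2} + v_{8} = v_{9} ; sig = (2; 1)
  P = {1,4}:  v_{1} + v_{4} = v_{2} + v_{6} + v_{7} ; sig = (2; 1,1,1)
  P = {1,8}:  v_{1} + v_{8} = v_{5} + v_{6} + v_{7} + 2·v_{9} ; sig = (2; 1,1,1,2)
  P = {1,3}:  v_{1} + v_{3} = v_{2} + 2·v_{5} + v_{9} ; sig = (2; 1,1,2)
  P = {4,5,9}:  v_{4} + v_{5} + v_{9} = 0 ; sig = (3; —)
  P = {3,6,7}:  v_{3} + v_{6} + v_{7} = v_{5} ; sig = (3; 1)
  P = {2,5,6,7,9}:  v_{2} + v_{5} + v_{6} + v_{7} + v_{9} = v_{1} ; sig = (5; 1)

Signatures (|P|; sorted positive RHS coefficients), sorted:
{ (2; 1),  (2; 1,1,1),  (2; 1,1,1,2),  (2; 1,1,2),  (3; —),  (3; 1),  (5; 1) }


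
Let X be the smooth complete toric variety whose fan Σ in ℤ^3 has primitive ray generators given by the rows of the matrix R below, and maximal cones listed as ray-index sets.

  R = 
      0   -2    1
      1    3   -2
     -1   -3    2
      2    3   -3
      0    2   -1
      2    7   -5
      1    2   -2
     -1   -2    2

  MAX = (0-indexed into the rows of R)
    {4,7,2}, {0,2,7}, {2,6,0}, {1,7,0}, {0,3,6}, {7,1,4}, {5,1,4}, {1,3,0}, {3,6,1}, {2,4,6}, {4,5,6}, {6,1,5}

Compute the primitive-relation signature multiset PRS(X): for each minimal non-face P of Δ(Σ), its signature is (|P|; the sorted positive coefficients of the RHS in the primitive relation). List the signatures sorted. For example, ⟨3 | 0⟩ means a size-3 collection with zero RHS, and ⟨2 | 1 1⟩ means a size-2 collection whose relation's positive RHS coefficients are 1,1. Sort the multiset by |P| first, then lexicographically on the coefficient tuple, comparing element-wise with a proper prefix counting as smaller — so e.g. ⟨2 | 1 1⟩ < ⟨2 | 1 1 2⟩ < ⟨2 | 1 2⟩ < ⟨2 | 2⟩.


12 minimal non-faces of Δ(Σ) (on 8 rays):

  P = {0,4}:  v_{0} + v_{4} = 0  →  sig = ⟨2 | 0⟩
  P = {1,2}:  v_{1} + v_{2} = 0  →  sig = ⟨2 | 0⟩
  P = {6,7}:  v_{6} + v_{7} = 0  →  sig = ⟨2 | 0⟩
  P = {0,5}:  v_{0} + v_{5} = v_{1} + v_{6}  →  sig = ⟨2 | 1 1⟩
  P = {2,3}:  v_{2} + v_{3} = v_{0} + v_{6}  →  sig = ⟨2 | 1 1⟩
  P = {2,5}:  v_{2} + v_{5} = v_{4} + v_{6}  →  sig = ⟨2 | 1 1⟩
  P = {3,4}:  v_{3} + v_{4} = v_{1} + v_{6}  →  sig = ⟨2 | 1 1⟩
  P = {3,7}:  v_{3} + v_{7} = v_{0} + v_{1}  →  sig = ⟨2 | 1 1⟩
  P = {5,7}:  v_{5} + v_{7} = v_{1} + v_{4}  →  sig = ⟨2 | 1 1⟩
  P = {3,5}:  v_{3} + v_{5} = 2·v_{1} + 2·v_{6}  →  sig = ⟨2 | 2 2⟩
  P = {0,1,6}:  v_{0} + v_{1} + v_{6} = v_{3}  →  sig = ⟨3 | 1⟩
  P = {1,4,6}:  v_{1} + v_{4} + v_{6} = v_{5}  →  sig = ⟨3 | 1⟩

Signatures (|P|; sorted positive RHS coefficients), sorted:
    |P|=2: 10 collections, coeffs (), (), (), (1,1), (1,1), (1,1), (1,1), (1,1), (1,1), (2,2)
    |P|=3: 2 collections, coeffs (1), (1)


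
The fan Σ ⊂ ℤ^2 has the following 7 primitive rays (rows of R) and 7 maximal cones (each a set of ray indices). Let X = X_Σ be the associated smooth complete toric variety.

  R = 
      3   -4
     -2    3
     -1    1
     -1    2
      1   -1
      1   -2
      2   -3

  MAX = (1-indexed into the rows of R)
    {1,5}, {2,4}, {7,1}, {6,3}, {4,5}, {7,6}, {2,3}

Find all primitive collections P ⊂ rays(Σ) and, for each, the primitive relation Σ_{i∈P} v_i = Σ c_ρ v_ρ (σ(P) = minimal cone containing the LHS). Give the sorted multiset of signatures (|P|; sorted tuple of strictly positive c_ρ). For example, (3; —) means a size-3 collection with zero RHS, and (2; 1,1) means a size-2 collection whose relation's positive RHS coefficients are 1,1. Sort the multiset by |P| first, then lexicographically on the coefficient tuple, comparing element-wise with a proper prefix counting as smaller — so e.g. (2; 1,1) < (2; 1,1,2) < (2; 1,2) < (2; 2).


14 collections generate NE(X_Σ); each relation:

  P = {2,7}:  v_{2} + v_{7} = 0  ⟹  sig = (2; —)
  P = {3,5}:  v_{3} + v_{5} = 0  ⟹  sig = (2; —)
  P = {4,6}:  v_{4} + v_{6} = 0  ⟹  sig = (2; —)
  P = {1,2}:  v_{1} + v_{2} = v_{5}  ⟹  sig = (2; 1)
  P = {1,3}:  v_{1} + v_{3} = v_{7}  ⟹  sig = (2; 1)
  P = {2,5}:  v_{2} + v_{5} = v_{4}  ⟹  sig = (2; 1)
  P = {2,6}:  v_{2} + v_{6} = v_{3}  ⟹  sig = (2; 1)
  P = {3,4}:  v_{3} + v_{4} = v_{2}  ⟹  sig = (2; 1)
  P = {3,7}:  v_{3} + v_{7} = v_{6}  ⟹  sig = (2; 1)
  P = {4,7}:  v_{4} + v_{7} = v_{5}  ⟹  sig = (2; 1)
  P = {5,6}:  v_{5} + v_{6} = v_{7}  ⟹  sig = (2; 1)
  P = {5,7}:  v_{5} + v_{7} = v_{1}  ⟹  sig = (2; 1)
  P = {1,4}:  v_{1} + v_{4} = 2·v_{5}  ⟹  sig = (2; 2)
  P = {1,6}:  v_{1} + v_{6} = 2·v_{7}  ⟹  sig = (2; 2)

Sorted signature multiset PRS(X):
    (2; —)
    (2; —)
    (2; —)
    (2; 1)
    (2; 1)
    (2; 1)
    (2; 1)
    (2; 1)
    (2; 1)
    (2; 1)
    (2; 1)
    (2; 1)
    (2; 2)
    (2; 2)


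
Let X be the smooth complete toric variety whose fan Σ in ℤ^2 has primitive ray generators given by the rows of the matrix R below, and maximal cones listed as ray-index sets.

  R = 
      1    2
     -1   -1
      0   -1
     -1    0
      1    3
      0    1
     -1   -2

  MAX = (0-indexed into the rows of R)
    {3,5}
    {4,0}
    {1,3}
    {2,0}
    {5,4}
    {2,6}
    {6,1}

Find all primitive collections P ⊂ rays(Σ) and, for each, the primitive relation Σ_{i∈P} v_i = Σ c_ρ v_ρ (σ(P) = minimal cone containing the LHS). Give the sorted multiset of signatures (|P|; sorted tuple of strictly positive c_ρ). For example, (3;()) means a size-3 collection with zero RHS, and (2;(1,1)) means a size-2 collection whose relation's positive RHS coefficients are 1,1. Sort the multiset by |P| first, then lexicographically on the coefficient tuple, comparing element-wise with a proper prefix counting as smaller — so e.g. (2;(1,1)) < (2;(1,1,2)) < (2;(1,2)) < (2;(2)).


14 collections generate NE(X_Σ); each relation:

  P={0,6}:  v_{0} + v_{6} = 0 — sig = (2;())
  P={2,5}:  v_{2} + v_{5} = 0 — sig = (2;())
  P={0,1}:  v_{0} + v_{1} = v_{5} — sig = (2;(1))
  P={0,5}:  v_{0} + v_{5} = v_{4} — sig = (2;(1))
  P={1,2}:  v_{1} + v_{2} = v_{6} — sig = (2;(1))
  P={1,5}:  v_{1} + v_{5} = v_{3} — sig = (2;(1))
  P={2,3}:  v_{2} + v_{3} = v_{1} — sig = (2;(1))
  P={2,4}:  v_{2} + v_{4} = v_{0} — sig = (2;(1))
  P={4,6}:  v_{4} + v_{6} = v_{5} — sig = (2;(1))
  P={5,6}:  v_{5} + v_{6} = v_{1} — sig = (2;(1))
  P={0,3}:  v_{0} + v_{3} = 2·v_{5} — sig = (2;(2))
  P={1,4}:  v_{1} + v_{4} = 2·v_{5} — sig = (2;(2))
  P={3,6}:  v_{3} + v_{6} = 2·v_{1} — sig = (2;(2))
  P={3,4}:  v_{3} + v_{4} = 3·v_{5} — sig = (2;(3))

Sorted signature multiset PRS(X):
    |P|=2: 14 collections, coeffs (), (), (1), (1), (1), (1), (1), (1), (1), (1), (2), (2), (2), (3)


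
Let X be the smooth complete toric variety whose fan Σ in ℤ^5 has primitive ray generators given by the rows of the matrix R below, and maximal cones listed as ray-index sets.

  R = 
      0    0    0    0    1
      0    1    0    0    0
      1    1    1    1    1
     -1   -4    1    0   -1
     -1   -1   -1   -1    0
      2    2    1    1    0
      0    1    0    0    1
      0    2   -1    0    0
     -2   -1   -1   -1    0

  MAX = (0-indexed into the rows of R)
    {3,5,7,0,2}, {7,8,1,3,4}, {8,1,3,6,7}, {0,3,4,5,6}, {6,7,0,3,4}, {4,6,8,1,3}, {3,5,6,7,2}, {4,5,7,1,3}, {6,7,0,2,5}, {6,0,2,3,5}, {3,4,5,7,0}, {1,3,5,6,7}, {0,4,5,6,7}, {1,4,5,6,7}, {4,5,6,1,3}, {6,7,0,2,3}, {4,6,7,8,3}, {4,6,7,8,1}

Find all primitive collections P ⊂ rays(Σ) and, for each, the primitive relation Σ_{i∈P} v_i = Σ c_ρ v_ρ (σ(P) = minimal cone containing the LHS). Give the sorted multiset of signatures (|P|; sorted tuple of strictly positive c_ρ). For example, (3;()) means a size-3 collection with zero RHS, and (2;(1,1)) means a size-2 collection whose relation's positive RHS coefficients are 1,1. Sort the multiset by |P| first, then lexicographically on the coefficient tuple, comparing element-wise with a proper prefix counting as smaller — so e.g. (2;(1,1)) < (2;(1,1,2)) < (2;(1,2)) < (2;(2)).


Δ(Σ) — 9 vertices, 9 min non-faces:

  • {0,1}:  v_{0} + v_{1} = v_{6}  ⇒ sig = (2;(1))
  • {2,4}:  v_{2} + v_{4} = v_{0}  ⇒ sig = (2;(1))
  • {5,8}:  v_{5} + v_{8} = v_{1}  ⇒ sig = (2;(1))
  • {0,8}:  v_{0} + v_{8} = v_{3} + v_{4} + 2·v_{6} + v_{7}  ⇒ sig = (2;(1,1,1,2))
  • {1,2}:  v_{1} + v_{2} = v_{3} + v_{5} + 2·v_{6} + v_{7}  ⇒ sig = (2;(1,1,1,2))
  • {2,8}:  v_{2} + v_{8} = v_{3} + 2·v_{6} + v_{7}  ⇒ sig = (2;(1,1,2))
  • {3,4,5,6,7}:  v_{3} + v_{4} + v_{5} + v_{6} + v_{7} = 0  ⇒ sig = (5;())
  • {0,3,5,6,7}:  v_{0} + v_{3} + v_{5} + v_{6} + v_{7} = v_{2}  ⇒ sig = (5;(1))
  • {1,3,4,6,7}:  v_{1} + v_{3} + v_{4} + v_{6} + v_{7} = v_{8}  ⇒ sig = (5;(1))

so the primitive-relation signature multiset is
{ (2;(1)) ×3,  (2;(1,1,1,2)) ×2,  (2;(1,1,2)),  (5;()),  (5;(1)) ×2 }


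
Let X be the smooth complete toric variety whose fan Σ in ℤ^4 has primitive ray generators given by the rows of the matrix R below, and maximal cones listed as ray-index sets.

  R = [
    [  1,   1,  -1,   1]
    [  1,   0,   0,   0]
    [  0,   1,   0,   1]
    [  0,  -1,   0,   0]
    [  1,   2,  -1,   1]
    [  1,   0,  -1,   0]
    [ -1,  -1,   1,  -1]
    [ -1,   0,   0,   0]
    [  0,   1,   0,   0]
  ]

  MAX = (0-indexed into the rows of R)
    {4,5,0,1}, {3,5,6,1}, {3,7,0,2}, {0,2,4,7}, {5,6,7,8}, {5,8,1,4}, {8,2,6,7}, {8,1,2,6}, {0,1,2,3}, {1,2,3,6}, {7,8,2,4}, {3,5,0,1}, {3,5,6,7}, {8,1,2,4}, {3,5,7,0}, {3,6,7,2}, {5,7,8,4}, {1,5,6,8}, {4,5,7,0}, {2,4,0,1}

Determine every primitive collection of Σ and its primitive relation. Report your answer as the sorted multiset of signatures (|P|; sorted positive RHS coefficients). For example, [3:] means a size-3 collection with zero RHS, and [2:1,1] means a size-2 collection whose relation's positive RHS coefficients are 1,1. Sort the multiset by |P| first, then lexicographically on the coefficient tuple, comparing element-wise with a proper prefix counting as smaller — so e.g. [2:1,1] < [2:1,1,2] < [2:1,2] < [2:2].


7 minimal non-faces of Δ(Σ) (on 9 rays):

  P = {0,6}:  v_{0} + v_{6} = 0  →  sig = [2:]
  P = {1,7}:  v_{1} + v_{7} = 0  →  sig = [2:]
  P = {3,8}:  v_{3} + v_{8} = 0  →  sig = [2:]
  P = {0,8}:  v_{0} + v_{8} = v_{4}  →  sig = [2:1]
  P = {2,5}:  v_{2} + v_{5} = v_{0}  →  sig = [2:1]
  P = {3,4}:  v_{3} + v_{4} = v_{0}  →  sig = [2:1]
  P = {4,6}:  v_{4} + v_{6} = v_{8}  →  sig = [2:1]

Sorted signature multiset PRS(X):
    [2:]
    [2:]
    [2:]
    [2:1]
    [2:1]
    [2:1]
    [2:1]


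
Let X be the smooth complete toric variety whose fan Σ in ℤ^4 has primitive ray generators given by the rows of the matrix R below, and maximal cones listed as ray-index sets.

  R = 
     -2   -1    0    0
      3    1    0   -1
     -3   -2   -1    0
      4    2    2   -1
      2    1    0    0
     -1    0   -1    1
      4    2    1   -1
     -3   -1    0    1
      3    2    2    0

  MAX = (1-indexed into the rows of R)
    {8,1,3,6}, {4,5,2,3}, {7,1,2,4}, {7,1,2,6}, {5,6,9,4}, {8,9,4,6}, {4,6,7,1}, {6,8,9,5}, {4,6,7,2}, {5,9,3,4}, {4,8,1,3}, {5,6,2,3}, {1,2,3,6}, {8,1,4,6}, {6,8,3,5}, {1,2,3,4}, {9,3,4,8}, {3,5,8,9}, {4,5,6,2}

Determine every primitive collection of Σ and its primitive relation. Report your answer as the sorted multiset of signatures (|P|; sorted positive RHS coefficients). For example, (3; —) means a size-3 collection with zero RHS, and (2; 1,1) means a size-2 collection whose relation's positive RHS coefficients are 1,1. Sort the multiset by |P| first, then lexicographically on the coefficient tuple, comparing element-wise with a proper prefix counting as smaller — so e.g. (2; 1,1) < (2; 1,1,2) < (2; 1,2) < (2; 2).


|primitive collections| = 12. Relations:

  P={1,5}:  v_{1} + v_{5} = 0 — sig = (2; —)
  P={2,8}:  v_{2} + v_{8} = 0 — sig = (2; —)
  P={1,9}:  v_{1} + v_{9} = v_{4} + v_{8} — sig = (2; 1,1)
  P={2,9}:  v_{2} + v_{9} = v_{4} + v_{5} — sig = (2; 1,1)
  P={3,7}:  v_{3} + v_{7} = v_{1} + v_{2} — sig = (2; 1,1)
  P={5,7}:  v_{5} + v_{7} = v_{2} + v_{4} + v_{6} — sig = (2; 1,1,1)
  P={7,8}:  v_{7} + v_{8} = v_{1} + v_{4} + v_{6} — sig = (2; 1,1,1)
  P={7,9}:  v_{7} + v_{9} = 2·v_{4} + v_{6} — sig = (2; 1,2)
  P={3,4,6}:  v_{3} + v_{4} + v_{6} = 0 — sig = (3; —)
  P={4,5,8}:  v_{4} + v_{5} + v_{8} = v_{9} — sig = (3; 1)
  P={3,6,9}:  v_{3} + v_{6} + v_{9} = v_{5} + v_{8} — sig = (3; 1,1)
  P={1,2,4,6}:  v_{1} + v_{2} + v_{4} + v_{6} = v_{7} — sig = (4; 1)

so the primitive-relation signature multiset is
    (2; —)
    (2; —)
    (2; 1,1)
    (2; 1,1)
    (2; 1,1)
    (2; 1,1,1)
    (2; 1,1,1)
    (2; 1,2)
    (3; —)
    (3; 1)
    (3; 1,1)
    (4; 1)


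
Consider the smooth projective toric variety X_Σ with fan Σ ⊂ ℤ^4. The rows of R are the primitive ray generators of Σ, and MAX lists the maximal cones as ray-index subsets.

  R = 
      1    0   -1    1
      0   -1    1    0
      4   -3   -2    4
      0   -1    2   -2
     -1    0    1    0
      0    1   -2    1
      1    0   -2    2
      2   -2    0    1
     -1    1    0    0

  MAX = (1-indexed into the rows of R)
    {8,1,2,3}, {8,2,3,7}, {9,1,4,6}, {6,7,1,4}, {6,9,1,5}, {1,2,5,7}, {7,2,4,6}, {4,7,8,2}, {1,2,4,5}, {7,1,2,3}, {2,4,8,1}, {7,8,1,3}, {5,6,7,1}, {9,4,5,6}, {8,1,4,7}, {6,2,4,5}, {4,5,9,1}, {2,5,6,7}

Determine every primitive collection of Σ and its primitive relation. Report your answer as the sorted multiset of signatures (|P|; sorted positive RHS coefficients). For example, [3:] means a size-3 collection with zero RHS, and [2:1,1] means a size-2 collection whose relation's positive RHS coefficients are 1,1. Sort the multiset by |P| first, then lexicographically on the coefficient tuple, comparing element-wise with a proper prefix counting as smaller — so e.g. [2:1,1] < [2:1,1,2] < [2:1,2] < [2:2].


14 collections generate NE(X_Σ); each relation:

  P={2,9}:  v_{2} + v_{9} = v_{5}  so sig = [2:1]
  P={8,9}:  v_{8} + v_{9} = v_{1} + v_{2}  so sig = [2:1,1]
  P={7,9}:  v_{7} + v_{9} = v_{1} + v_{5} + v_{6}  so sig = [2:1,1,1]
  P={3,6}:  v_{3} + v_{6} = 2·v_{7} + v_{8}  so sig = [2:1,2]
  P={5,8}:  v_{5} + v_{8} = v_{1} + 2·v_{2}  so sig = [2:1,2]
  P={6,8}:  v_{6} + v_{8} = v_{4} + 2·v_{7}  so sig = [2:1,2]
  P={3,9}:  v_{3} + v_{9} = 2·v_{1} + 2·v_{2} + v_{7}  so sig = [2:1,2,2]
  P={3,5}:  v_{3} + v_{5} = 2·v_{1} + 3·v_{2} + v_{7}  so sig = [2:1,2,3]
  P={3,4}:  v_{3} + v_{4} = 2·v_{8}  so sig = [2:2]
  P={1,2,6}:  v_{1} + v_{2} + v_{6} = v_{7}  so sig = [3:1]
  P={4,5,7}:  v_{4} + v_{5} + v_{7} = v_{2}  so sig = [3:1]
  P={1,4,5,6}:  v_{1} + v_{4} + v_{5} + v_{6} = 0  so sig = [4:]
  P={1,2,4,7}:  v_{1} + v_{2} + v_{4} + v_{7} = v_{8}  so sig = [4:1]
  P={1,2,7,8}:  v_{1} + v_{2} + v_{7} + v_{8} = v_{3}  so sig = [4:1]

Sorted signature multiset PRS(X):
    |P|=2: 9 collections, coeffs (1), (1,1), (1,1,1), (1,2), (1,2), (1,2), (1,2,2), (1,2,3), (2)
    |P|=3: 2 collections, coeffs (1), (1)
    |P|=4: 3 collections, coeffs (), (1), (1)


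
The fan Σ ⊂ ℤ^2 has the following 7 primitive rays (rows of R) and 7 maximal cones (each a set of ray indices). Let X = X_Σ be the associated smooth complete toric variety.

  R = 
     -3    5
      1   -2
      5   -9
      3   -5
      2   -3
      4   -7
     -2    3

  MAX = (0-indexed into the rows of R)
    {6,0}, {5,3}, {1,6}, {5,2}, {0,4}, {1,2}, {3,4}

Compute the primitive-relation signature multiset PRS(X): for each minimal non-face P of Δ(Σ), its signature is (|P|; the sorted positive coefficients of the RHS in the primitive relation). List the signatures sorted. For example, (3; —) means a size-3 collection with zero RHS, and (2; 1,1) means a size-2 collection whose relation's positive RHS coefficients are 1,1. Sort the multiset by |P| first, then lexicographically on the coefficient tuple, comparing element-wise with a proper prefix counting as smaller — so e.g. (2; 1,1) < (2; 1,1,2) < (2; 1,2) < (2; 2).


The 14 primitive collections of Σ (r=7, n=2):

  • {0,3}:  v_{0} + v_{3} = 0  so sig = (2; —)
  • {4,6}:  v_{4} + v_{6} = 0  so sig = (2; —)
  • {0,1}:  v_{0} + v_{1} = v_{6}  so sig = (2; 1)
  • {0,5}:  v_{0} + v_{5} = v_{1}  so sig = (2; 1)
  • {1,3}:  v_{1} + v_{3} = v_{5}  so sig = (2; 1)
  • {1,4}:  v_{1} + v_{4} = v_{3}  so sig = (2; 1)
  • {1,5}:  v_{1} + v_{5} = v_{2}  so sig = (2; 1)
  • {3,6}:  v_{3} + v_{6} = v_{1}  so sig = (2; 1)
  • {2,4}:  v_{2} + v_{4} = v_{3} + v_{5}  so sig = (2; 1,1)
  • {0,2}:  v_{0} + v_{2} = 2·v_{1}  so sig = (2; 2)
  • {2,3}:  v_{2} + v_{3} = 2·v_{5}  so sig = (2; 2)
  • {4,5}:  v_{4} + v_{5} = 2·v_{3}  so sig = (2; 2)
  • {5,6}:  v_{5} + v_{6} = 2·v_{1}  so sig = (2; 2)
  • {2,6}:  v_{2} + v_{6} = 3·v_{1}  so sig = (2; 3)

so the primitive-relation signature multiset is
[(2; —), (2; —), (2; 1), (2; 1), (2; 1), (2; 1), (2; 1), (2; 1), (2; 1,1), (2; 2), (2; 2), (2; 2), (2; 2), (2; 3)]


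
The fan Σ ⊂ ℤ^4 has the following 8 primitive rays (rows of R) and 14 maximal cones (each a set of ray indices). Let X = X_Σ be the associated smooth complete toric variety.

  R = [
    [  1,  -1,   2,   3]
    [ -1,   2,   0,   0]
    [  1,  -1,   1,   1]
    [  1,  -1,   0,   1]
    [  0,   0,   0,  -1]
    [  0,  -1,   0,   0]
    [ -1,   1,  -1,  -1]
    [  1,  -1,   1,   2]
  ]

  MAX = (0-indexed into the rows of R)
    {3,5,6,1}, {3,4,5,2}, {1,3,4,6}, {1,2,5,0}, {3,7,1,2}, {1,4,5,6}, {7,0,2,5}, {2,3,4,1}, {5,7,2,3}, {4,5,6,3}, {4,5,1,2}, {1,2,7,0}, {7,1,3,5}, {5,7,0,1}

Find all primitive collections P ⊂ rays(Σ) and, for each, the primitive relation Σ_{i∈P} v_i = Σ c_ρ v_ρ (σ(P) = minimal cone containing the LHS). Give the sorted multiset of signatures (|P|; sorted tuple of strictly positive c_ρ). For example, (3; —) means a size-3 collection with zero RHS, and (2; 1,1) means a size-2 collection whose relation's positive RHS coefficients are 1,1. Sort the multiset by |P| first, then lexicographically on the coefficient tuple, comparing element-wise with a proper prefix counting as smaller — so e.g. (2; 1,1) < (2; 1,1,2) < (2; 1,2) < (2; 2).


The 9 primitive collections of Σ (r=8, n=4):

  P = {2,6}:  v_{2} + v_{6} = 0  ⇒ sig = (2; —)
  P = {4,7}:  v_{4} + v_{7} = v_{2}  ⇒ sig = (2; 1)
  P = {0,6}:  v_{0} + v_{6} = v_{1} + v_{5} + v_{7}  ⇒ sig = (2; 1,1,1)
  P = {6,7}:  v_{6} + v_{7} = v_{1} + v_{3} + v_{5}  ⇒ sig = (2; 1,1,1)
  P = {0,4}:  v_{0} + v_{4} = v_{1} + 2·v_{2} + v_{5}  ⇒ sig = (2; 1,1,2)
  P = {0,3}:  v_{0} + v_{3} = 2·v_{7}  ⇒ sig = (2; 2)
  P = {1,3,4,5}:  v_{1} + v_{3} + v_{4} + v_{5} = 0  ⇒ sig = (4; —)
  P = {1,2,3,5}:  v_{1} + v_{2} + v_{3} + v_{5} = v_{7}  ⇒ sig = (4; 1)
  P = {1,2,5,7}:  v_{1} + v_{2} + v_{5} + v_{7} = v_{0}  ⇒ sig = (4; 1)

Hence PRS(X_Σ) =
[(2; —), (2; 1), (2; 1,1,1), (2; 1,1,1), (2; 1,1,2), (2; 2), (4; —), (4; 1), (4; 1)]


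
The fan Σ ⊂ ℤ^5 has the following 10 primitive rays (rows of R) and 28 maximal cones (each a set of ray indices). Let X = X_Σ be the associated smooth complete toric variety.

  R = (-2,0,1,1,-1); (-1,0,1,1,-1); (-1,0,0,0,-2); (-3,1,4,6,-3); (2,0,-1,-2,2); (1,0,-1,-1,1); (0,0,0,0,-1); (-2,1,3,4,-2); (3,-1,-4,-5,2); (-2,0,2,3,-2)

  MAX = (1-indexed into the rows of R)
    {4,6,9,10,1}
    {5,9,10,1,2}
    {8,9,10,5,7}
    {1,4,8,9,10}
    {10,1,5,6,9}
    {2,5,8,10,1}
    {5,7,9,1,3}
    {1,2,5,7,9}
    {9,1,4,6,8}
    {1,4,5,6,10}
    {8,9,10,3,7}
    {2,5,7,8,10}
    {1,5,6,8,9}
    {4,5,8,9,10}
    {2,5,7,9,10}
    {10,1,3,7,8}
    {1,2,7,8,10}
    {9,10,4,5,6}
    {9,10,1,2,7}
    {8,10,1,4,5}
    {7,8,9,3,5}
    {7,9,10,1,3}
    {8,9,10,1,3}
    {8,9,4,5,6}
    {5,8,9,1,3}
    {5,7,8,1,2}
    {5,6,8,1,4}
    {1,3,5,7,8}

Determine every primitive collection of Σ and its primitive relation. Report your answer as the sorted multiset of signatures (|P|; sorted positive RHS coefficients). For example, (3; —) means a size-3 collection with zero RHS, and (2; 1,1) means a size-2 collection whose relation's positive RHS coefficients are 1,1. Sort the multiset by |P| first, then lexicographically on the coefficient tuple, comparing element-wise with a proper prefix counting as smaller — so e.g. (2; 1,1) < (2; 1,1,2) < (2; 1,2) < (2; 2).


14 minimal non-faces of Δ(Σ) (on 10 rays):

  P = {2,6}:  v_{2} + v_{6} = 0  ⟹  sig = (2; —)
  P = {2,4}:  v_{2} + v_{4} = v_{8} + v_{10}  ⟹  sig = (2; 1,1)
  P = {6,7}:  v_{6} + v_{7} = v_{8} + v_{9}  ⟹  sig = (2; 1,1)
  P = {4,7}:  v_{4} + v_{7} = 2·v_{8} + v_{9} + v_{10}  ⟹  sig = (2; 1,1,2)
  P = {3,4}:  v_{3} + v_{4} = v_{1} + 3·v_{8} + 2·v_{9} + v_{10}  ⟹  sig = (2; 1,1,2,3)
  P = {2,3}:  v_{2} + v_{3} = v_{1} + 2·v_{7}  ⟹  sig = (2; 1,2)
  P = {3,6}:  v_{3} + v_{6} = v_{1} + 2·v_{8} + 2·v_{9}  ⟹  sig = (2; 1,2,2)
  P = {2,8,9}:  v_{2} + v_{8} + v_{9} = v_{7}  ⟹  sig = (3; 1)
  P = {6,8,10}:  v_{6} + v_{8} + v_{10} = v_{4}  ⟹  sig = (3; 1)
  P = {3,5,10}:  v_{3} + v_{5} + v_{10} = v_{2} + v_{7}  ⟹  sig = (3; 1,1)
  P = {1,4,5,9}:  v_{1} + v_{4} + v_{5} + v_{9} = 0  ⟹  sig = (4; —)
  P = {1,7,8,9}:  v_{1} + v_{7} + v_{8} + v_{9} = v_{3}  ⟹  sig = (4; 1)
  P = {1,5,7,10}:  v_{1} + v_{5} + v_{7} + v_{10} = 2·v_{2}  ⟹  sig = (4; 2)
  P = {1,5,8,9,10}:  v_{1} + v_{5} + v_{8} + v_{9} + v_{10} = v_{2}  ⟹  sig = (5; 1)

so the primitive-relation signature multiset is
    |P|=2: 7 collections, coeffs (), (1,1), (1,1), (1,1,2), (1,1,2,3), (1,2), (1,2,2)
    |P|=3: 3 collections, coeffs (1), (1), (1,1)
    |P|=4: 3 collections, coeffs (), (1), (2)
    |P|=5: 1 collection, coeffs (1)


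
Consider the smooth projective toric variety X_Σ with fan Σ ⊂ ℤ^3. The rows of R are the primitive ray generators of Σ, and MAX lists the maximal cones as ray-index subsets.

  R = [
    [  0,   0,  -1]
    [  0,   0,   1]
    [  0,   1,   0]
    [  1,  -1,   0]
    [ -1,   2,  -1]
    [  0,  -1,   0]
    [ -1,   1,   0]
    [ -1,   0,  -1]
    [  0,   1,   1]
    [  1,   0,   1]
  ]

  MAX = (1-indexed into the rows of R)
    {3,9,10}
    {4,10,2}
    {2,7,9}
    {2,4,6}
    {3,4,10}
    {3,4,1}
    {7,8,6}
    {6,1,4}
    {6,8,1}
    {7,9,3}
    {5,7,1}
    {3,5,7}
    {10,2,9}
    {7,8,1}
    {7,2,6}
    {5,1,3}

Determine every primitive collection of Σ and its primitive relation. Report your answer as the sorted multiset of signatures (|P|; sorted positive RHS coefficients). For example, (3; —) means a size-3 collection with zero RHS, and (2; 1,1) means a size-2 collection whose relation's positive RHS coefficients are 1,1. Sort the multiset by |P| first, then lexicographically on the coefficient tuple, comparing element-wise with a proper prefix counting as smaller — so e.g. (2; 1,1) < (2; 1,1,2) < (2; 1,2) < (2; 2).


|primitive collections| = 23. Relations:

  • {1,2}:  v_{1} + v_{2} = 0 — sig = (2; —)
  • {3,6}:  v_{3} + v_{6} = 0 — sig = (2; —)
  • {4,7}:  v_{4} + v_{7} = 0 — sig = (2; —)
  • {8,10}:  v_{8} + v_{10} = 0 — sig = (2; —)
  • {1,9}:  v_{1} + v_{9} = v_{3} — sig = (2; 1)
  • {2,3}:  v_{2} + v_{3} = v_{9} — sig = (2; 1)
  • {4,9}:  v_{4} + v_{9} = v_{10} — sig = (2; 1)
  • {6,9}:  v_{6} + v_{9} = v_{2} — sig = (2; 1)
  • {7,10}:  v_{7} + v_{10} = v_{9} — sig = (2; 1)
  • {8,9}:  v_{8} + v_{9} = v_{7} — sig = (2; 1)
  • {1,10}:  v_{1} + v_{10} = v_{3} + v_{4} — sig = (2; 1,1)
  • {2,5}:  v_{2} + v_{5} = v_{3} + v_{7} — sig = (2; 1,1)
  • {2,8}:  v_{2} + v_{8} = v_{6} + v_{7} — sig = (2; 1,1)
  • {3,8}:  v_{3} + v_{8} = v_{1} + v_{7} — sig = (2; 1,1)
  • {4,5}:  v_{4} + v_{5} = v_{1} + v_{3} — sig = (2; 1,1)
  • {4,8}:  v_{4} + v_{8} = v_{1} + v_{6} — sig = (2; 1,1)
  • {5,6}:  v_{5} + v_{6} = v_{1} + v_{7} — sig = (2; 1,1)
  • {6,10}:  v_{6} + v_{10} = v_{2} + v_{4} — sig = (2; 1,1)
  • {5,9}:  v_{5} + v_{9} = 2·v_{3} + v_{7} — sig = (2; 1,2)
  • {5,10}:  v_{5} + v_{10} = 2·v_{3} — sig = (2; 2)
  • {5,8}:  v_{5} + v_{8} = 2·v_{1} + 2·v_{7} — sig = (2; 2,2)
  • {1,3,7}:  v_{1} + v_{3} + v_{7} = v_{5} — sig = (3; 1)
  • {1,6,7}:  v_{1} + v_{6} + v_{7} = v_{8} — sig = (3; 1)

so the primitive-relation signature multiset is
    |P|=2: 21 collections, coeffs (), (), (), (), (1), (1), (1), (1), (1), (1), (1,1), (1,1), (1,1), (1,1), (1,1), (1,1), (1,1), (1,1), (1,2), (2), (2,2)
    |P|=3: 2 collections, coeffs (1), (1)


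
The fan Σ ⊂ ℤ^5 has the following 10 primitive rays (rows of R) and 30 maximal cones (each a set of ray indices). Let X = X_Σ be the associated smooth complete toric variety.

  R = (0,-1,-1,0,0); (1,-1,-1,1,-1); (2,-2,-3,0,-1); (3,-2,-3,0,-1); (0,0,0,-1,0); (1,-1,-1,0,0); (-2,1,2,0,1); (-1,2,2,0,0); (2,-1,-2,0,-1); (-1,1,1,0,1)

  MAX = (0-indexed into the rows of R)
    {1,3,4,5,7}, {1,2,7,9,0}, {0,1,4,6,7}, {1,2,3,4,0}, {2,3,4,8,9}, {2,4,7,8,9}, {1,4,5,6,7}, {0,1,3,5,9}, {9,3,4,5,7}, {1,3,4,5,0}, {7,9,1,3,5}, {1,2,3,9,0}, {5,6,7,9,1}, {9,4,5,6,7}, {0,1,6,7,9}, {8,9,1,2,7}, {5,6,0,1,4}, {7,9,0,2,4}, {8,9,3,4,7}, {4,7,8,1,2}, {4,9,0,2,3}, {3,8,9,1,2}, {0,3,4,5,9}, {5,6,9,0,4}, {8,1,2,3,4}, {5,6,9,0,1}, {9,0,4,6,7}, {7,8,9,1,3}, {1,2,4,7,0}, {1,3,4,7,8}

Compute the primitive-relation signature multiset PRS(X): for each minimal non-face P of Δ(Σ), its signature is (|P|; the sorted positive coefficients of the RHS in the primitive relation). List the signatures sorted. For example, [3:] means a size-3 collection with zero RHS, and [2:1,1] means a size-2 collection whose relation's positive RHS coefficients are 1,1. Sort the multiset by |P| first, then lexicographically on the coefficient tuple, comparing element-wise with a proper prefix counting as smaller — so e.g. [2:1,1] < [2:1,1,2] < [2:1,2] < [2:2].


Minimal non-faces — 10 found among 10 rays, 30 max cones:

  P={6,8}:  v_{6} + v_{8} = 0 — sig = [2:]
  P={0,8}:  v_{0} + v_{8} = v_{2} — sig = [2:1]
  P={2,6}:  v_{2} + v_{6} = v_{0} — sig = [2:1]
  P={3,6}:  v_{3} + v_{6} = v_{5} — sig = [2:1]
  P={5,8}:  v_{5} + v_{8} = v_{3} — sig = [2:1]
  P={2,5}:  v_{2} + v_{5} = v_{0} + v_{3} — sig = [2:1,1]
  P={0,5,7}:  v_{0} + v_{5} + v_{7} = 0 — sig = [3:]
  P={1,4,9}:  v_{1} + v_{4} + v_{9} = 0 — sig = [3:]
  P={0,3,7}:  v_{0} + v_{3} + v_{7} = v_{8} — sig = [3:1]
  P={2,3,7}:  v_{2} + v_{3} + v_{7} = 2·v_{8} — sig = [3:2]

Sorted signature multiset PRS(X):
    |P|=2: 6 collections, coeffs (), (1), (1), (1), (1), (1,1)
    |P|=3: 4 collections, coeffs (), (), (1), (2)


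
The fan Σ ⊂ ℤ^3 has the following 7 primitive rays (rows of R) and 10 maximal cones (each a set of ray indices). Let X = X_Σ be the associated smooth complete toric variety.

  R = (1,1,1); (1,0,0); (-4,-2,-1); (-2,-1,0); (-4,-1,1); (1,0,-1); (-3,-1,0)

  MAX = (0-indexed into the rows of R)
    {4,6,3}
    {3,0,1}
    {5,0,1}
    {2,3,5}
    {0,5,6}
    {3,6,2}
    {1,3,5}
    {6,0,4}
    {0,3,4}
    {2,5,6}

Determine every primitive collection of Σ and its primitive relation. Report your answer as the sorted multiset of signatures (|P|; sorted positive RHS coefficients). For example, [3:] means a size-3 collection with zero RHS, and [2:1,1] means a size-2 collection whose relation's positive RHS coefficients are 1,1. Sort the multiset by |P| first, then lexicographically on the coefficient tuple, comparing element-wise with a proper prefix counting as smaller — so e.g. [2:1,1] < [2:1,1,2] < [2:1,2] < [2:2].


Primitive collections (9):

  P={0,2}:  v_{0} + v_{2} = v_{6}  so sig = [2:1]
  P={1,6}:  v_{1} + v_{6} = v_{3}  so sig = [2:1]
  P={4,5}:  v_{4} + v_{5} = v_{6}  so sig = [2:1]
  P={1,2}:  v_{1} + v_{2} = 2·v_{3} + v_{5}  so sig = [2:1,2]
  P={1,4}:  v_{1} + v_{4} = v_{0} + 2·v_{3}  so sig = [2:1,2]
  P={2,4}:  v_{2} + v_{4} = v_{3} + 2·v_{6}  so sig = [2:1,2]
  P={0,3,5}:  v_{0} + v_{3} + v_{5} = 0  so sig = [3:]
  P={0,3,6}:  v_{0} + v_{3} + v_{6} = v_{4}  so sig = [3:1]
  P={3,5,6}:  v_{3} + v_{5} + v_{6} = v_{2}  so sig = [3:1]

Hence PRS(X_Σ) =
{ [2:1] ×3,  [2:1,2] ×3,  [3:],  [3:1] ×2 }


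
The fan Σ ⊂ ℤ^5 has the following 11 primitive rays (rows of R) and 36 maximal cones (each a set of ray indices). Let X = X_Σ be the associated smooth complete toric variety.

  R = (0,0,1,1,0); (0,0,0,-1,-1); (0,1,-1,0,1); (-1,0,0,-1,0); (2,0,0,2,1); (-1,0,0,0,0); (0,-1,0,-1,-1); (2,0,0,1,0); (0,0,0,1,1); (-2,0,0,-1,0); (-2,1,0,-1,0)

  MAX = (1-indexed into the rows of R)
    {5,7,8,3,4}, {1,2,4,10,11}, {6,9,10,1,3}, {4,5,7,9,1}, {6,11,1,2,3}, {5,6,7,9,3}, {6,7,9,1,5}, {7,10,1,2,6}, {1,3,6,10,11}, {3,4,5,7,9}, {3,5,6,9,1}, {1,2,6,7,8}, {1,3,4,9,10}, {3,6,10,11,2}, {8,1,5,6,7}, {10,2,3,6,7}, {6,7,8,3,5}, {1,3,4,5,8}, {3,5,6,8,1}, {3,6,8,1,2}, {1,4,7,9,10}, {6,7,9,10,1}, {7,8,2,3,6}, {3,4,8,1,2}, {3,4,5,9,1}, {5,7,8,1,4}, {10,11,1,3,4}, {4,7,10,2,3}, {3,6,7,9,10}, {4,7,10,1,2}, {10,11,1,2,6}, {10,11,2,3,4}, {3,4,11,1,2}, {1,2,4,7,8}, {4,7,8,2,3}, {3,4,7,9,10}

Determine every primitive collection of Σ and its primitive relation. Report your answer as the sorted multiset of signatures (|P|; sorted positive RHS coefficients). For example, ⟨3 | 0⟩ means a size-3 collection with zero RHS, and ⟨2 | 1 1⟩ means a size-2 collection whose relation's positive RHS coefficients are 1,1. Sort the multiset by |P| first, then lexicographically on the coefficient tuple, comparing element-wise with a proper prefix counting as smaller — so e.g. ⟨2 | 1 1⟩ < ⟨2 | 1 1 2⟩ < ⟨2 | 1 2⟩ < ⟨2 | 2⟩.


Σ has 12 primitive collections:

  {2,9}:  v_{2} + v_{9} = 0  ⇒ sig = ⟨2 | 0⟩
  {8,10}:  v_{8} + v_{10} = 0  ⇒ sig = ⟨2 | 0⟩
  {2,5}:  v_{2} + v_{5} = v_{8}  ⇒ sig = ⟨2 | 1⟩
  {4,6}:  v_{4} + v_{6} = v_{10}  ⇒ sig = ⟨2 | 1⟩
  {5,10}:  v_{5} + v_{10} = v_{9}  ⇒ sig = ⟨2 | 1⟩
  {8,9}:  v_{8} + v_{9} = v_{5}  ⇒ sig = ⟨2 | 1⟩
  {5,11}:  v_{5} + v_{11} = v_{1} + v_{3}  ⇒ sig = ⟨2 | 1 1⟩
  {7,11}:  v_{7} + v_{11} = v_{2} + v_{10}  ⇒ sig = ⟨2 | 1 1⟩
  {8,11}:  v_{8} + v_{11} = v_{1} + v_{2} + v_{3}  ⇒ sig = ⟨2 | 1 1 1⟩
  {9,11}:  v_{9} + v_{11} = v_{1} + v_{3} + v_{10}  ⇒ sig = ⟨2 | 1 1 1⟩
  {1,3,7}:  v_{1} + v_{3} + v_{7} = 0  ⇒ sig = ⟨3 | 0⟩
  {1,2,3,10}:  v_{1} + v_{2} + v_{3} + v_{10} = v_{11}  ⇒ sig = ⟨4 | 1⟩

so the primitive-relation signature multiset is
    |P|=2: 10 collections, coeffs (), (), (1), (1), (1), (1), (1,1), (1,1), (1,1,1), (1,1,1)
    |P|=3: 1 collection, coeffs ()
    |P|=4: 1 collection, coeffs (1)
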